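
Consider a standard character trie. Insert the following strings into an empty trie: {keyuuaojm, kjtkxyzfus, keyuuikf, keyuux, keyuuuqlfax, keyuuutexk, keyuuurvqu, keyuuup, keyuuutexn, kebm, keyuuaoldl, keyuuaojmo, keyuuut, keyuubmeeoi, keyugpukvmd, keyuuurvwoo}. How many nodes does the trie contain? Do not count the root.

Trace insertions, counting only characters that open a new branch:
  "keyuuaojm" → 9 new (k, e, y, u, u, a, o, j, m)
  "kjtkxyzfus" → prefix "k" already present; 9 new (j, t, k, x, y, z, f, u, s)
  "keyuuikf" → prefix "keyuu" already present; 3 new (i, k, f)
  "keyuux" → prefix "keyuu" already present; 1 new (x)
  "keyuuuqlfax" → prefix "keyuu" already present; 6 new (u, q, l, f, a, x)
  "keyuuutexk" → prefix "keyuuu" already present; 4 new (t, e, x, k)
  "keyuuurvqu" → prefix "keyuuu" already present; 4 new (r, v, q, u)
  "keyuuup" → prefix "keyuuu" already present; 1 new (p)
  "keyuuutexn" → prefix "keyuuutex" already present; 1 new (n)
  "kebm" → prefix "ke" already present; 2 new (b, m)
  "keyuuaoldl" → prefix "keyuuao" already present; 3 new (l, d, l)
  "keyuuaojmo" → prefix "keyuuaojm" already present; 1 new (o)
  "keyuuut" → prefix "keyuuut" already present; 0 new (none)
  "keyuubmeeoi" → prefix "keyuu" already present; 6 new (b, m, e, e, o, i)
  "keyugpukvmd" → prefix "keyu" already present; 7 new (g, p, u, k, v, m, d)
  "keyuuurvwoo" → prefix "keyuuurv" already present; 3 new (w, o, o)
Total nodes = 9 + 9 + 3 + 1 + 6 + 4 + 4 + 1 + 1 + 2 + 3 + 1 + 0 + 6 + 7 + 3 = 60

60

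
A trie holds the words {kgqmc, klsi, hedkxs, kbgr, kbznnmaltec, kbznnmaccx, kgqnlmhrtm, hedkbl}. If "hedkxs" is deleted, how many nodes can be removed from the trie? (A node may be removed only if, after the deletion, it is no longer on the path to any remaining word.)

After clearing the end-marker at "hedkxs", prune upward until reaching a node still needed by another word.
The suffix "xs" (2 nodes) is used only by "hedkxs"; the node for "hedk" still has the child "b", so pruning stops there.
Nodes removed: 2

2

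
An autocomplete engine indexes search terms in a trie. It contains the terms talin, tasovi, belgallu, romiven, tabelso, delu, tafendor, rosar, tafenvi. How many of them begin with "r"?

2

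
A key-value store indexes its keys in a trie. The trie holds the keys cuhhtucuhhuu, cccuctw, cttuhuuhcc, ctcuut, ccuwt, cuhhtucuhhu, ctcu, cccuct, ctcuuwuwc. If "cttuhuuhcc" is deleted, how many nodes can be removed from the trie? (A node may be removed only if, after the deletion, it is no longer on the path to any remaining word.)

After clearing the end-marker at "cttuhuuhcc", prune upward until reaching a node still needed by another word.
The suffix "tuhuuhcc" (8 nodes) is used only by "cttuhuuhcc"; the node for "ct" still has the child "c", so pruning stops there.
Nodes removed: 8

8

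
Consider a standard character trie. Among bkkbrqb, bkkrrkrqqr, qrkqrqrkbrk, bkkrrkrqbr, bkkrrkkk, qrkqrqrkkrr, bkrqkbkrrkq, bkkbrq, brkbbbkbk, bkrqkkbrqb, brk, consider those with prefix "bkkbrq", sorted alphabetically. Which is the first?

Filter for "bkkbrq…" and sort: "bkkbrq", "bkkbrqb"
The 1st is bkkbrq.

bkkbrq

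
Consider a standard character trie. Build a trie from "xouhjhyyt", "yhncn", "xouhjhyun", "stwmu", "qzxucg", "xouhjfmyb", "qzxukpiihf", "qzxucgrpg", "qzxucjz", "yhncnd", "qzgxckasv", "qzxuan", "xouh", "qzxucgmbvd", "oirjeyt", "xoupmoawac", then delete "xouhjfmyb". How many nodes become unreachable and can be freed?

4

Walk "xouhjfmyb" from the leaf back toward the root, removing each node that no remaining word uses.
The suffix "fmyb" (4 nodes) is used only by "xouhjfmyb"; the node for "xouhj" still has the child "h", so pruning stops there.
Nodes removed: 4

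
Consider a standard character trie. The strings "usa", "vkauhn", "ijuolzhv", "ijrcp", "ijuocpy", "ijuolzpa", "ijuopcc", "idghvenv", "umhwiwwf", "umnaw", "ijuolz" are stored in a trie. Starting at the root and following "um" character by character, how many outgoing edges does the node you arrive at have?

The children of the "um" node are the distinct next characters among strings starting with "um".
Distinct next characters after "um": h, n.
That node has 2 child edges.

2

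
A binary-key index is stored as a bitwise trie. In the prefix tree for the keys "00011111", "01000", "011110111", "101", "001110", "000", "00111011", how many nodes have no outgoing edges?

A leaf is a node with no children — equivalently, the end of a word that is not a proper prefix of any other stored word.
Those words: "00011111", "00111011", "01000", "011110111", "101"
Leaf count: 5

5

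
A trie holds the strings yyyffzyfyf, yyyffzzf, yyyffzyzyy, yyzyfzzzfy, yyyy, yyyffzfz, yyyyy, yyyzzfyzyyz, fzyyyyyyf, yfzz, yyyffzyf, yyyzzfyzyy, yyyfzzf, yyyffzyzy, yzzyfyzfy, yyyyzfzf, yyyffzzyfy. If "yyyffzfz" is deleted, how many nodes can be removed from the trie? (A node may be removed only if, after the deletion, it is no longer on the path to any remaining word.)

2

A node on "yyyffzfz"'s path can go only if nothing else ends at it or branches off below it.
The suffix "fz" (2 nodes) is used only by "yyyffzfz"; the node for "yyyffz" still has the child "y", so pruning stops there.
Nodes removed: 2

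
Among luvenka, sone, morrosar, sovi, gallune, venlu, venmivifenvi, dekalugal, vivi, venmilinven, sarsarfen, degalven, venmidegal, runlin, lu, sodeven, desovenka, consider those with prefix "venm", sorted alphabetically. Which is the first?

venmidegal

Filter for "venm…" and sort: "venmidegal", "venmilinven", "venmivifenvi"
Position 1: venmidegal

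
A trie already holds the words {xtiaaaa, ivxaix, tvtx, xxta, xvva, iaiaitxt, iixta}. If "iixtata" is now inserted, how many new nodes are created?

The longest prefix of "iixtata" already in the trie is "iixta" (length 5).
New nodes needed: |"iixtata"| − 5 = 7 − 5 = 2.

2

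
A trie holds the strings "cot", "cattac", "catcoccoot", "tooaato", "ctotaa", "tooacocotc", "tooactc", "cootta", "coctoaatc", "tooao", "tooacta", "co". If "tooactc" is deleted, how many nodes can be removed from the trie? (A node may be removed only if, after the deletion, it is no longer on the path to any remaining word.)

Walk "tooactc" from the leaf back toward the root, removing each node that no remaining word uses.
The suffix "c" (1 node) is used only by "tooactc"; the node for "tooact" still has the child "a", so pruning stops there.
Nodes removed: 1

1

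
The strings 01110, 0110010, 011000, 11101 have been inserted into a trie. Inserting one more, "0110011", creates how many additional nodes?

The longest prefix of "0110011" already in the trie is "011001" (length 6).
Each of the 1 remaining characters creates one node.

1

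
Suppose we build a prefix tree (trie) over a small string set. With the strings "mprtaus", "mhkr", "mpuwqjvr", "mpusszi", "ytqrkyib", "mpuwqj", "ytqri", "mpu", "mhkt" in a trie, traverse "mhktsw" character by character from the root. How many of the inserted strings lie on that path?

Traverse "mhktsw" character by character; count nodes along the way that are marked as word ends.
Prefixes of the query that are stored words: "mhkt"
Count: 1

1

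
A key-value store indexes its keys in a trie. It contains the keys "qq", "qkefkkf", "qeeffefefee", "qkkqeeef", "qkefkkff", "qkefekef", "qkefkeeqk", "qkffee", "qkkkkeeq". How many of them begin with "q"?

9

Traverse to the node for "q", then collect every word in that subtree.
Matches: "qeeffefefee", "qkefekef", "qkefkeeqk", "qkefkkf", "qkefkkff", "qkffee", "qkkkkeeq", "qkkqeeef", "qq"
Count: 9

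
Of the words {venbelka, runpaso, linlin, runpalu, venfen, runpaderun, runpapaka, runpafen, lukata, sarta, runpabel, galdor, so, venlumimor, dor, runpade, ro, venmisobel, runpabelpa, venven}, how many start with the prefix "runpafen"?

Traverse to the node for "runpafen", then collect every word in that subtree.
Words under "runpafen": runpafen
Count: 1

1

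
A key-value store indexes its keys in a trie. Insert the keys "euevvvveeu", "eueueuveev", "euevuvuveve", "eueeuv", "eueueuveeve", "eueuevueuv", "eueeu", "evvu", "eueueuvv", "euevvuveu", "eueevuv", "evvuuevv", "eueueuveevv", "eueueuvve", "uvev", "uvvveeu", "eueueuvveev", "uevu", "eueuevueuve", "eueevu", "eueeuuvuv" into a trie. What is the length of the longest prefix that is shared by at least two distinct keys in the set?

10

Equivalently: take the maximum, over all pairs, of their longest common prefix length.
e.g. "eueueuveev" and "eueueuveeve" share the prefix "eueueuveev" of length 10; no pair shares a longer one.
Longest shared-prefix length: 10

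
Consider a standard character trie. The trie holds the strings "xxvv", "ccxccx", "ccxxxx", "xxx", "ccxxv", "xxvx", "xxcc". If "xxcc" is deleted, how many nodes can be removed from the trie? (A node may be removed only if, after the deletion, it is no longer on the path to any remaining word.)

After clearing the end-marker at "xxcc", prune upward until reaching a node still needed by another word.
The suffix "cc" (2 nodes) is used only by "xxcc"; the node for "xx" still has the child "v", so pruning stops there.
Nodes removed: 2

2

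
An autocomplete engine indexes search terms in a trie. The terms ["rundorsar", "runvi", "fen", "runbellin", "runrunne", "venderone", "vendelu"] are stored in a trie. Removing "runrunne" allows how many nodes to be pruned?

Walk "runrunne" from the leaf back toward the root, removing each node that no remaining word uses.
The suffix "runne" (5 nodes) is used only by "runrunne"; the node for "run" still has the child "d", so pruning stops there.
Nodes removed: 5

5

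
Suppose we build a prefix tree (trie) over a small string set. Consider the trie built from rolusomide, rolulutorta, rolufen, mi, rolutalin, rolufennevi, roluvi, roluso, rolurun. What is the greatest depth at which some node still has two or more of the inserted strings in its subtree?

7

The deepest shared node is where two words last agree before diverging.
e.g. "rolufen" and "rolufennevi" share the prefix "rolufen" of length 7; no pair shares a longer one.
Longest shared-prefix length: 7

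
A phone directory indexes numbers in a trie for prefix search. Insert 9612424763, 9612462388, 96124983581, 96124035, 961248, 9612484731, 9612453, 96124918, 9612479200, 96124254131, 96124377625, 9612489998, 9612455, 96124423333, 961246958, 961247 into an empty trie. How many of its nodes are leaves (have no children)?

Leaves are exactly the stored words that no other stored word extends.
Those words: "96124035", "9612424763", "96124254131", "96124377625", "96124423333", "9612453", "9612455", "9612462388", "961246958", "9612479200", "9612484731", "9612489998", "96124918", "96124983581"
Leaf count: 14

14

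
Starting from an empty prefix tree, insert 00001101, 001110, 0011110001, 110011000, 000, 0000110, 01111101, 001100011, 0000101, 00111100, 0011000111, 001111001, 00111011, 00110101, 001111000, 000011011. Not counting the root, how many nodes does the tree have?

For each word, the new-node count is its length minus the longest prefix already in the trie:
  "00001101" → 8 new (0, 0, 0, 0, 1, 1, 0, 1)
  "001110" → prefix "00" already present; 4 new (1, 1, 1, 0)
  "0011110001" → prefix "00111" already present; 5 new (1, 0, 0, 0, 1)
  "110011000" → 9 new (1, 1, 0, 0, 1, 1, 0, 0, 0)
  "000" → prefix "000" already present; 0 new (none)
  "0000110" → prefix "0000110" already present; 0 new (none)
  "01111101" → prefix "0" already present; 7 new (1, 1, 1, 1, 1, 0, 1)
  "001100011" → prefix "0011" already present; 5 new (0, 0, 0, 1, 1)
  "0000101" → prefix "00001" already present; 2 new (0, 1)
  "00111100" → prefix "00111100" already present; 0 new (none)
  "0011000111" → prefix "001100011" already present; 1 new (1)
  "001111001" → prefix "00111100" already present; 1 new (1)
  "00111011" → prefix "001110" already present; 2 new (1, 1)
  "00110101" → prefix "00110" already present; 3 new (1, 0, 1)
  "001111000" → prefix "001111000" already present; 0 new (none)
  "000011011" → prefix "00001101" already present; 1 new (1)
Total nodes = 8 + 4 + 5 + 9 + 0 + 0 + 7 + 5 + 2 + 0 + 1 + 1 + 2 + 3 + 0 + 1 = 48

48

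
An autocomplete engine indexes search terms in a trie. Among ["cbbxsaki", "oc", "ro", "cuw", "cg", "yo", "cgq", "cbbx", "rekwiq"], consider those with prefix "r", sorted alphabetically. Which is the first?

Filter for "r…" and sort: "rekwiq", "ro"
Position 1: rekwiq

rekwiq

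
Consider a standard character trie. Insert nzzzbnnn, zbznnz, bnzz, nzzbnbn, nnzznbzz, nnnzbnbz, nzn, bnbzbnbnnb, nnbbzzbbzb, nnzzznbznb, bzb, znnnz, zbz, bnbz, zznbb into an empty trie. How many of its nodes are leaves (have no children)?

A leaf is a node with no children — equivalently, the end of a word that is not a proper prefix of any other stored word.
Those words: "bnbzbnbnnb", "bnzz", "bzb", "nnbbzzbbzb", "nnnzbnbz", "nnzznbzz", "nnzzznbznb", "nzn", "nzzbnbn", "nzzzbnnn", "zbznnz", "znnnz", "zznbb"
Leaf count: 13

13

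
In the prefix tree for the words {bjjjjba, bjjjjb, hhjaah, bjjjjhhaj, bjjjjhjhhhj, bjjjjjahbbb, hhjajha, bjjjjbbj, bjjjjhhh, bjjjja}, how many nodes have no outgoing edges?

9

Leaves are exactly the stored words that no other stored word extends.
Those words: "bjjjja", "bjjjjba", "bjjjjbbj", "bjjjjhhaj", "bjjjjhhh", "bjjjjhjhhhj", "bjjjjjahbbb", "hhjaah", "hhjajha"
Leaf count: 9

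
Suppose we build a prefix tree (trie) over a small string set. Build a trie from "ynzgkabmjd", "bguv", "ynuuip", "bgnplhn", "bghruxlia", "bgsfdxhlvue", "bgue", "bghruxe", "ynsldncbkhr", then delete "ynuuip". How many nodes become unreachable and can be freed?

4

A node on "ynuuip"'s path can go only if nothing else ends at it or branches off below it.
The suffix "uuip" (4 nodes) is used only by "ynuuip"; the node for "yn" still has the child "z", so pruning stops there.
Nodes removed: 4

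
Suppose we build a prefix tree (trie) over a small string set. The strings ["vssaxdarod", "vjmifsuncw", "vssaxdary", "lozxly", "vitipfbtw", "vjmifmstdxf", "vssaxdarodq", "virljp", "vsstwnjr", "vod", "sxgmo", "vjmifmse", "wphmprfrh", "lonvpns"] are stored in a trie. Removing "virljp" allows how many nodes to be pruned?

4

After clearing the end-marker at "virljp", prune upward until reaching a node still needed by another word.
The suffix "rljp" (4 nodes) is used only by "virljp"; the node for "vi" still has the child "t", so pruning stops there.
Nodes removed: 4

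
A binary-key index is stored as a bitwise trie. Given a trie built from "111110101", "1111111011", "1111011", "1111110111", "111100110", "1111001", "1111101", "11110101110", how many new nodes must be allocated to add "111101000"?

2

Walking "111101000" from the root, the first 7 characters ("1111010") follow existing edges; "0" is the first miss.
New nodes needed: |"111101000"| − 7 = 9 − 7 = 2.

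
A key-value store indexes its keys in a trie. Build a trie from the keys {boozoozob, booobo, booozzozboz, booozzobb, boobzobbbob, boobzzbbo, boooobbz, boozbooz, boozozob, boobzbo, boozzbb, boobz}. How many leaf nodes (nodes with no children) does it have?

11

A leaf is a node with no children — equivalently, the end of a word that is not a proper prefix of any other stored word.
Those words: "boobzbo", "boobzobbbob", "boobzzbbo", "booobo", "boooobbz", "booozzobb", "booozzozboz", "boozbooz", "boozoozob", "boozozob", "boozzbb"
Leaf count: 11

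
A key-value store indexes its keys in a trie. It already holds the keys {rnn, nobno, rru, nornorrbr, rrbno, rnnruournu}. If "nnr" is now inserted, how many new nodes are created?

2

The longest prefix of "nnr" already in the trie is "n" (length 1).
Each of the 2 remaining characters creates one node.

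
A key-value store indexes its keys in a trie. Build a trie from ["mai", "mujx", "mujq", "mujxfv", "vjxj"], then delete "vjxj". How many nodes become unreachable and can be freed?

4

Walk "vjxj" from the leaf back toward the root, removing each node that no remaining word uses.
No other word shares any prefix with "vjxj", so all 4 of its nodes go.
Nodes removed: 4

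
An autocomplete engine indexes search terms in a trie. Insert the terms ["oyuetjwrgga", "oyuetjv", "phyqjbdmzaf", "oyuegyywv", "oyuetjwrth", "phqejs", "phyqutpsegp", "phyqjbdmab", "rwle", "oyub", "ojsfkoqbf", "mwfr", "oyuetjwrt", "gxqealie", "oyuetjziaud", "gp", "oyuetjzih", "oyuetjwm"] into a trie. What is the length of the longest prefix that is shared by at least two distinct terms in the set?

9

The deepest shared node is where two words last agree before diverging.
e.g. "oyuetjwrt" and "oyuetjwrth" share the prefix "oyuetjwrt" of length 9; no pair shares a longer one.
Longest shared-prefix length: 9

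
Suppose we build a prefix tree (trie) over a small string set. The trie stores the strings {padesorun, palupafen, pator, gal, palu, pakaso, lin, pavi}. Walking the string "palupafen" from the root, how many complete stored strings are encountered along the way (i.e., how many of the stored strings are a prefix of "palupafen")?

2

Traverse "palupafen" character by character; count nodes along the way that are marked as word ends.
Prefixes of the query that are stored words: "palu", "palupafen"
Count: 2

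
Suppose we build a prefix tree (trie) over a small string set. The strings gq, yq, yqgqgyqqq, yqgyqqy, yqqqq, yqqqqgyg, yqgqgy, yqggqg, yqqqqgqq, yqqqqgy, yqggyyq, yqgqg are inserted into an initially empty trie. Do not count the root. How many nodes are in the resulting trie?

29

Trace insertions, counting only characters that open a new branch:
  "gq" → 2 new (g, q)
  "yq" → 2 new (y, q)
  "yqgqgyqqq" → prefix "yq" already present; 7 new (g, q, g, y, q, q, q)
  "yqgyqqy" → prefix "yqg" already present; 4 new (y, q, q, y)
  "yqqqq" → prefix "yq" already present; 3 new (q, q, q)
  "yqqqqgyg" → prefix "yqqqq" already present; 3 new (g, y, g)
  "yqgqgy" → prefix "yqgqgy" already present; 0 new (none)
  "yqggqg" → prefix "yqg" already present; 3 new (g, q, g)
  "yqqqqgqq" → prefix "yqqqqg" already present; 2 new (q, q)
  "yqqqqgy" → prefix "yqqqqgy" already present; 0 new (none)
  "yqggyyq" → prefix "yqgg" already present; 3 new (y, y, q)
  "yqgqg" → prefix "yqgqg" already present; 0 new (none)
Total nodes = 2 + 2 + 7 + 4 + 3 + 3 + 0 + 3 + 2 + 0 + 3 + 0 = 29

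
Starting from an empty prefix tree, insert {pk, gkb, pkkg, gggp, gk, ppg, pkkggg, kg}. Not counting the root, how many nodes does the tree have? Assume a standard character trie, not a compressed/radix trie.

16

Insert word by word; a character creates a node only if that edge doesn't already exist:
  "pk" → 2 new (p, k)
  "gkb" → 3 new (g, k, b)
  "pkkg" → prefix "pk" already present; 2 new (k, g)
  "gggp" → prefix "g" already present; 3 new (g, g, p)
  "gk" → prefix "gk" already present; 0 new (none)
  "ppg" → prefix "p" already present; 2 new (p, g)
  "pkkggg" → prefix "pkkg" already present; 2 new (g, g)
  "kg" → 2 new (k, g)
Total nodes = 2 + 3 + 2 + 3 + 0 + 2 + 2 + 2 = 16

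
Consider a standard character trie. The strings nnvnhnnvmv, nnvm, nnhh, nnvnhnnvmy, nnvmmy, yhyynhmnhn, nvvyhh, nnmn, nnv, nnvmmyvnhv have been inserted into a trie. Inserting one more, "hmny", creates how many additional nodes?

4

No existing word starts with "h", so every character of "hmny" needs a new node.
4 − 0 = 4 new nodes.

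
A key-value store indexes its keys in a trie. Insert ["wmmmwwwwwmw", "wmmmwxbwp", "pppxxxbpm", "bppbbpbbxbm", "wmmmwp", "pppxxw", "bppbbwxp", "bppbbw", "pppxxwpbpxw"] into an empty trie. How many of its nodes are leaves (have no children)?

7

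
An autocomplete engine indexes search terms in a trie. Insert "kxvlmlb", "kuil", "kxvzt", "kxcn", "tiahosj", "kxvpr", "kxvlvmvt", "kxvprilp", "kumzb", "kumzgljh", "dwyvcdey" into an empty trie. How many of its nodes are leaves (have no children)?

10

Leaves are exactly the stored words that no other stored word extends.
Those words: "dwyvcdey", "kuil", "kumzb", "kumzgljh", "kxcn", "kxvlmlb", "kxvlvmvt", "kxvprilp", "kxvzt", "tiahosj"
Leaf count: 10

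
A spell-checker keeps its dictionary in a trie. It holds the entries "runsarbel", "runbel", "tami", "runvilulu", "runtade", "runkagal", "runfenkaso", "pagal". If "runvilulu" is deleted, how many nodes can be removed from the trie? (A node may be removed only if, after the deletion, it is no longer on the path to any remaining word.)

After clearing the end-marker at "runvilulu", prune upward until reaching a node still needed by another word.
The suffix "vilulu" (6 nodes) is used only by "runvilulu"; the node for "run" still has the child "s", so pruning stops there.
Nodes removed: 6

6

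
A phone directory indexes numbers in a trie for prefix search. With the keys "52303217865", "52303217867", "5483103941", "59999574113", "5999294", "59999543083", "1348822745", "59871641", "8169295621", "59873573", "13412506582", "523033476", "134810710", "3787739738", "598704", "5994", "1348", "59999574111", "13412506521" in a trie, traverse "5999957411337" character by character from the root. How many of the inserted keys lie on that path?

1

Check each prefix of "5999957411337" against the stored set — each match is an end-marker on the path.
Prefixes of the query that are stored words: "59999574113"
Count: 1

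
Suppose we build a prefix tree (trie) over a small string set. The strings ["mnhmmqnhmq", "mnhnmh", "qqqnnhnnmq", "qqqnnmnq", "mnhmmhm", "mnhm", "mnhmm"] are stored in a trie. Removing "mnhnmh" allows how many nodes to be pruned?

3

A node on "mnhnmh"'s path can go only if nothing else ends at it or branches off below it.
The suffix "nmh" (3 nodes) is used only by "mnhnmh"; the node for "mnh" still has the child "m", so pruning stops there.
Nodes removed: 3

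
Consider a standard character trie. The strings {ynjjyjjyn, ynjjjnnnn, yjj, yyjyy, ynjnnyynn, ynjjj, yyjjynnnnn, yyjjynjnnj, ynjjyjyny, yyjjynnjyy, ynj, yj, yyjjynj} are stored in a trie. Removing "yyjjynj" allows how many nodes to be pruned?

0

After clearing the end-marker at "yyjjynj", prune upward until reaching a node still needed by another word.
Every node on "yyjjynj" is still needed (e.g. by "yyjjynjnnj"), so nothing is freed.
Nodes removed: 0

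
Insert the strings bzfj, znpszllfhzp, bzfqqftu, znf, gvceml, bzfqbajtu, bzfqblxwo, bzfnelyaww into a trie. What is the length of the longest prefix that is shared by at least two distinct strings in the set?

5

The deepest shared node is where two words last agree before diverging.
"bzfqbajtu" and "bzfqblxwo" agree on "bzfqb" (5 characters) before diverging; nothing deeper is shared.
Longest shared-prefix length: 5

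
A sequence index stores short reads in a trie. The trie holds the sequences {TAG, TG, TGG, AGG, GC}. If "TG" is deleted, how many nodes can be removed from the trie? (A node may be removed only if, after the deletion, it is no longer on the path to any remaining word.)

0

Walk "TG" from the leaf back toward the root, removing each node that no remaining word uses.
Every node on "TG" is still needed (e.g. by "TGG"), so nothing is freed.
Nodes removed: 0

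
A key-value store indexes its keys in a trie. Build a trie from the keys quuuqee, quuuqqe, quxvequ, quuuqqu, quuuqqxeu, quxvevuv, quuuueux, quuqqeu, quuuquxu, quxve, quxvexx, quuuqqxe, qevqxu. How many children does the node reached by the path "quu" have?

2

The children of the "quu" node are the distinct next characters among strings starting with "quu".
Distinct next characters after "quu": q, u.
That node has 2 child edges.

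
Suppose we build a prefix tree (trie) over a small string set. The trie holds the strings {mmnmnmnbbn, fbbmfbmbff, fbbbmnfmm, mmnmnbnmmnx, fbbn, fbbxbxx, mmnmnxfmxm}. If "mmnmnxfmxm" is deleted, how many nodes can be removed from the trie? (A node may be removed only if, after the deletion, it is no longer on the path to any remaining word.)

5

After clearing the end-marker at "mmnmnxfmxm", prune upward until reaching a node still needed by another word.
The suffix "xfmxm" (5 nodes) is used only by "mmnmnxfmxm"; the node for "mmnmn" still has the child "m", so pruning stops there.
Nodes removed: 5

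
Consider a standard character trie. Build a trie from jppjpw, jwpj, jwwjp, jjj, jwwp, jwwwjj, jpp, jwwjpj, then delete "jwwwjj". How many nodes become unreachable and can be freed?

Walk "jwwwjj" from the leaf back toward the root, removing each node that no remaining word uses.
The suffix "wjj" (3 nodes) is used only by "jwwwjj"; the node for "jww" still has the child "j", so pruning stops there.
Nodes removed: 3

3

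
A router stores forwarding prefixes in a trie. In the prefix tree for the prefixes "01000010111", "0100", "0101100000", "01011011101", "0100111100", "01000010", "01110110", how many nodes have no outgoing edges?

Leaves are exactly the stored words that no other stored word extends.
Those words: "01000010111", "0100111100", "0101100000", "01011011101", "01110110"
Leaf count: 5

5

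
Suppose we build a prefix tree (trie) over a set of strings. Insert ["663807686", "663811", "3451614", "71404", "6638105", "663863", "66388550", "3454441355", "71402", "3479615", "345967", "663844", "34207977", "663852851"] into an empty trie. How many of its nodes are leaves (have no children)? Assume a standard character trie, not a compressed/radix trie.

Leaves are exactly the stored words that no other stored word extends.
Those words: "34207977", "3451614", "3454441355", "345967", "3479615", "663807686", "6638105", "663811", "663844", "663852851", "663863", "66388550", "71402", "71404"
Leaf count: 14

14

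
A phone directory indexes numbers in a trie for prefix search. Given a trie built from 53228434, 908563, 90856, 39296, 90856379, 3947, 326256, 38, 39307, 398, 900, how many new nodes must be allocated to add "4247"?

Nothing in the trie begins with "4"; the whole of "4247" is new.
4 − 0 = 4 new nodes.

4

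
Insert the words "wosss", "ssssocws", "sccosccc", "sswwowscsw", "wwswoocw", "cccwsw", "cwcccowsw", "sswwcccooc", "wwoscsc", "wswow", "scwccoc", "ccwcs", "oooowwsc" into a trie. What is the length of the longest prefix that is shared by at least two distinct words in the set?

Equivalently: take the maximum, over all pairs, of their longest common prefix length.
"sswwcccooc" and "sswwowscsw" agree on "ssww" (4 characters) before diverging; nothing deeper is shared.
Longest shared-prefix length: 4

4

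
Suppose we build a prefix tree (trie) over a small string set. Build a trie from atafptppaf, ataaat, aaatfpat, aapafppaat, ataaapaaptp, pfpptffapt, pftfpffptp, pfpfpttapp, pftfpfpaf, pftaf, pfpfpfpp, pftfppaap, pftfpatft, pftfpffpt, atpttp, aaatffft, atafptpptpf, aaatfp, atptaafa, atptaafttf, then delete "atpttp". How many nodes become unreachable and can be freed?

A node on "atpttp"'s path can go only if nothing else ends at it or branches off below it.
The suffix "tp" (2 nodes) is used only by "atpttp"; the node for "atpt" still has the child "a", so pruning stops there.
Nodes removed: 2

2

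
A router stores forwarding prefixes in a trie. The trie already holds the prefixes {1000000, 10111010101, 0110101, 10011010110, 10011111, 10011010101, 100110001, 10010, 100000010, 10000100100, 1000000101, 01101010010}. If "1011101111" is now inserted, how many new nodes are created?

3

"1011101" is already a path in the trie; the remaining "111" must be added.
So 10 − 7 = 3 new nodes.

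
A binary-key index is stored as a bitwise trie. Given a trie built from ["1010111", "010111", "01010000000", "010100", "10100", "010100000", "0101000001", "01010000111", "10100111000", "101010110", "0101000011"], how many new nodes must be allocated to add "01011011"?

Walking "01011011" from the root, the first 5 characters ("01011") follow existing edges; "0" is the first miss.
Each of the 3 remaining characters creates one node.

3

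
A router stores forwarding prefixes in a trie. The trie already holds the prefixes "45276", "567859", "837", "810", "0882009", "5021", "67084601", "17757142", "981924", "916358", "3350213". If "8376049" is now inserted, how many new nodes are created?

The longest prefix of "8376049" already in the trie is "837" (length 3).
So 7 − 3 = 4 new nodes.

4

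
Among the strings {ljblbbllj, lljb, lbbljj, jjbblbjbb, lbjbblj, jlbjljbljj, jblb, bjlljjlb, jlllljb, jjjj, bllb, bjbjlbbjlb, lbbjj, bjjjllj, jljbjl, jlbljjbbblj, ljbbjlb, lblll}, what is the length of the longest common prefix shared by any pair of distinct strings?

3

Look for the deepest trie node that still has at least two words in its subtree.
e.g. "jlbjljbljj" and "jlbljjbbblj" share the prefix "jlb" of length 3; no pair shares a longer one.
Longest shared-prefix length: 3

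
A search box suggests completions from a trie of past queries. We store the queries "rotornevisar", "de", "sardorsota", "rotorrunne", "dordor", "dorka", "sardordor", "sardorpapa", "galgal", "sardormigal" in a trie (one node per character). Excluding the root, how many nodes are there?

54

Trace insertions, counting only characters that open a new branch:
  "rotornevisar" → 12 new (r, o, t, o, r, n, e, v, i, s, a, r)
  "de" → 2 new (d, e)
  "sardorsota" → 10 new (s, a, r, d, o, r, s, o, t, a)
  "rotorrunne" → prefix "rotor" already present; 5 new (r, u, n, n, e)
  "dordor" → prefix "d" already present; 5 new (o, r, d, o, r)
  "dorka" → prefix "dor" already present; 2 new (k, a)
  "sardordor" → prefix "sardor" already present; 3 new (d, o, r)
  "sardorpapa" → prefix "sardor" already present; 4 new (p, a, p, a)
  "galgal" → 6 new (g, a, l, g, a, l)
  "sardormigal" → prefix "sardor" already present; 5 new (m, i, g, a, l)
Total nodes = 12 + 2 + 10 + 5 + 5 + 2 + 3 + 4 + 6 + 5 = 54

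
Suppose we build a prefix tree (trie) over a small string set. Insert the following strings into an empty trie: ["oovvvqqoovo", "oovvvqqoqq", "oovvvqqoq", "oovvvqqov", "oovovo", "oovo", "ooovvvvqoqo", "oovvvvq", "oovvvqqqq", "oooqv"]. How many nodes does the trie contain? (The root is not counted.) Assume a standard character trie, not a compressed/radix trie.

32

For each word, the new-node count is its length minus the longest prefix already in the trie:
  "oovvvqqoovo" → 11 new (o, o, v, v, v, q, q, o, o, v, o)
  "oovvvqqoqq" → prefix "oovvvqqo" already present; 2 new (q, q)
  "oovvvqqoq" → prefix "oovvvqqoq" already present; 0 new (none)
  "oovvvqqov" → prefix "oovvvqqo" already present; 1 new (v)
  "oovovo" → prefix "oov" already present; 3 new (o, v, o)
  "oovo" → prefix "oovo" already present; 0 new (none)
  "ooovvvvqoqo" → prefix "oo" already present; 9 new (o, v, v, v, v, q, o, q, o)
  "oovvvvq" → prefix "oovvv" already present; 2 new (v, q)
  "oovvvqqqq" → prefix "oovvvqq" already present; 2 new (q, q)
  "oooqv" → prefix "ooo" already present; 2 new (q, v)
Total nodes = 11 + 2 + 0 + 1 + 3 + 0 + 9 + 2 + 2 + 2 = 32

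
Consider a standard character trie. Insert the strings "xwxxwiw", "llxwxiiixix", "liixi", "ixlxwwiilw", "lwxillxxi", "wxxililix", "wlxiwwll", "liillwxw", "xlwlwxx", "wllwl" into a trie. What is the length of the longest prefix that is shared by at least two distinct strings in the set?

Look for the deepest trie node that still has at least two words in its subtree.
e.g. "liillwxw" and "liixi" share the prefix "lii" of length 3; no pair shares a longer one.
Longest shared-prefix length: 3

3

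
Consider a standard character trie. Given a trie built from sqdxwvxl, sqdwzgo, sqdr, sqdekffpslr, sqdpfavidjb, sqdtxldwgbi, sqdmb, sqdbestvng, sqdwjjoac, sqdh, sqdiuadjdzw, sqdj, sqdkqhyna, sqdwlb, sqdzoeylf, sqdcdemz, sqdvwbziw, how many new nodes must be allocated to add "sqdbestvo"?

The longest prefix of "sqdbestvo" already in the trie is "sqdbestv" (length 8).
So 9 − 8 = 1 new nodes.

1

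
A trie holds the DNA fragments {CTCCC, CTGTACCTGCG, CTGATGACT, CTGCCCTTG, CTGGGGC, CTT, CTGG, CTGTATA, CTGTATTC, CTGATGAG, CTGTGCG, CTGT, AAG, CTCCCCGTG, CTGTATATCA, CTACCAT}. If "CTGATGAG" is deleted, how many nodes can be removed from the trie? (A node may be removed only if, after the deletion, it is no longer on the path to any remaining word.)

1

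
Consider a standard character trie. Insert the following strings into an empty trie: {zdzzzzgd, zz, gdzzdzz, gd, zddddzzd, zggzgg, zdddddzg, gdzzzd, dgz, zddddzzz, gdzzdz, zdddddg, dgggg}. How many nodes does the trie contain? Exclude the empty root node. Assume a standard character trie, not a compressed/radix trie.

Trie structure (* marks end of a word):
(root)
├─ d
│  └─ g
│     ├─ g
│     │  └─ g
│     │     └─ g *
│     └─ z *
├─ g
│  └─ d *
│     └─ z
│        └─ z
│           ├─ d
│           │  └─ z *
│           │     └─ z *
│           └─ z
│              └─ d *
└─ z
   ├─ d
   │  ├─ d
   │  │  └─ d
   │  │     └─ d
   │  │        ├─ d
   │  │        │  ├─ g *
   │  │        │  └─ z
   │  │        │     └─ g *
   │  │        └─ z
   │  │           └─ z
   │  │              ├─ d *
   │  │              └─ z *
   │  └─ z
   │     └─ z
   │        └─ z
   │           └─ z
   │              └─ g
   │                 └─ d *
   ├─ g
   │  └─ g
   │     └─ z
   │        └─ g
   │           └─ g *
   └─ z *
Counting every labelled node above: 40.

40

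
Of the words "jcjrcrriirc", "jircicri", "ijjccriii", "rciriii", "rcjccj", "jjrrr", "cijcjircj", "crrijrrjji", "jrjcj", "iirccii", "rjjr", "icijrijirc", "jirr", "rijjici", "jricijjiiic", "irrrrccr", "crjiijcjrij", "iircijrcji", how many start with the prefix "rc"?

Traverse to the node for "rc", then collect every word in that subtree.
Words under "rc": rciriii, rcjccj
Count: 2

2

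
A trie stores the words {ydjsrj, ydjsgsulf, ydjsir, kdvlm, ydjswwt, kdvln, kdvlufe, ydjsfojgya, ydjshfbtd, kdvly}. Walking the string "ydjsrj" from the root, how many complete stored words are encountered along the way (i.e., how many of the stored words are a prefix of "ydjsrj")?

1

Check each prefix of "ydjsrj" against the stored set — each match is an end-marker on the path.
Prefixes of the query that are stored words: "ydjsrj"
Count: 1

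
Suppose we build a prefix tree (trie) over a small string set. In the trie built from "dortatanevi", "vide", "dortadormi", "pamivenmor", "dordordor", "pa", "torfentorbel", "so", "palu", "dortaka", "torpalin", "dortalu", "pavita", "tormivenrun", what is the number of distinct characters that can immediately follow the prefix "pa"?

3

The children of the "pa" node are the distinct next characters among strings starting with "pa".
Characters that immediately follow "pa" among the stored strings: {l, m, v}.
That node has 3 child edges.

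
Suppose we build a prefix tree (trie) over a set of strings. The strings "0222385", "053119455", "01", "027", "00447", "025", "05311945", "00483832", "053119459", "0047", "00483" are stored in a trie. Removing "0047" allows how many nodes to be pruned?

1

Walk "0047" from the leaf back toward the root, removing each node that no remaining word uses.
The suffix "7" (1 node) is used only by "0047"; the node for "004" still has the child "4", so pruning stops there.
Nodes removed: 1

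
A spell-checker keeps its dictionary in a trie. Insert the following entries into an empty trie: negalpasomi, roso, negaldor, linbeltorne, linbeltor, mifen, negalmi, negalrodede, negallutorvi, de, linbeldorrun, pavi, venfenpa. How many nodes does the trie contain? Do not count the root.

Count nodes per top-level branch (shared prefixes stored once):
  'd'-branch (de): 2 nodes
  'l'-branch (linbeldorrun, linbeltor, linbeltorne): 17 nodes
  'm'-branch (mifen): 5 nodes
  'n'-branch (negaldor, negallutorvi, negalmi, negalpasomi, negalrodede): 29 nodes
  'p'-branch (pavi): 4 nodes
  'r'-branch (roso): 4 nodes
  'v'-branch (venfenpa): 8 nodes
Sum: 69

69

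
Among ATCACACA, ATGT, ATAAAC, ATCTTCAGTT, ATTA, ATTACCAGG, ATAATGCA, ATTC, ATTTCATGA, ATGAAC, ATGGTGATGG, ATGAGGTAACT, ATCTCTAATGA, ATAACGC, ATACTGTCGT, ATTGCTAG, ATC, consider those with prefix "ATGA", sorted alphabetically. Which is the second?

ATGAGGTAACT

Filter for "ATGA…" and sort: "ATGAAC", "ATGAGGTAACT"
Position 2: ATGAGGTAACT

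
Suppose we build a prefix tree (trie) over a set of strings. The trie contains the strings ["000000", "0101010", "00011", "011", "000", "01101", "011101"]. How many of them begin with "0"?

Walk to "0"; the words in its subtree are exactly those with that prefix.
Matches: "000", "000000", "00011", "0101010", "011", "01101", "011101"
Count: 7

7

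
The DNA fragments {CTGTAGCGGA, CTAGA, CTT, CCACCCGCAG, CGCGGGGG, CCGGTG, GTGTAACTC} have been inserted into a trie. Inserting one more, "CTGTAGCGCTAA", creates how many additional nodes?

4

The longest prefix of "CTGTAGCGCTAA" already in the trie is "CTGTAGCG" (length 8).
New nodes needed: |"CTGTAGCGCTAA"| − 8 = 12 − 8 = 4.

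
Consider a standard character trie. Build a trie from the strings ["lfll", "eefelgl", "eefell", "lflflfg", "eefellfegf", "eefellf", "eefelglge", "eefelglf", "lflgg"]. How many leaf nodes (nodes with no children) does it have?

6

A leaf is a node with no children — equivalently, the end of a word that is not a proper prefix of any other stored word.
Those words: "eefelglf", "eefelglge", "eefellfegf", "lflflfg", "lflgg", "lfll"
Leaf count: 6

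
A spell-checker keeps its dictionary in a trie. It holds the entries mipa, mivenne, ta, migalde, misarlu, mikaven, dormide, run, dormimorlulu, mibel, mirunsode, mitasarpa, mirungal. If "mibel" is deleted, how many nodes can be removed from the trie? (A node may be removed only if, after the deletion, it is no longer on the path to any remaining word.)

After clearing the end-marker at "mibel", prune upward until reaching a node still needed by another word.
The suffix "bel" (3 nodes) is used only by "mibel"; the node for "mi" still has the child "p", so pruning stops there.
Nodes removed: 3

3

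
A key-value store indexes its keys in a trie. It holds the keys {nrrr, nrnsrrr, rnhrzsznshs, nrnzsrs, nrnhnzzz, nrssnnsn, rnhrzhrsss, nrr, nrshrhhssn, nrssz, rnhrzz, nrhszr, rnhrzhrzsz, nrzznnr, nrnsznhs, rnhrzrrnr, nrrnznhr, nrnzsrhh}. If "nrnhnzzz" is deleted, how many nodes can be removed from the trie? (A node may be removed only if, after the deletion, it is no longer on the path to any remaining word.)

5

A node on "nrnhnzzz"'s path can go only if nothing else ends at it or branches off below it.
The suffix "hnzzz" (5 nodes) is used only by "nrnhnzzz"; the node for "nrn" still has the child "s", so pruning stops there.
Nodes removed: 5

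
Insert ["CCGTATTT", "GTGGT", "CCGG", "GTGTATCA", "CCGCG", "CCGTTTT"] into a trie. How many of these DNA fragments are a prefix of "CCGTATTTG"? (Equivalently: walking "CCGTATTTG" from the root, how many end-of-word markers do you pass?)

Check each prefix of "CCGTATTTG" against the stored set — each match is an end-marker on the path.
Prefixes of the query that are stored words: "CCGTATTT"
Count: 1

1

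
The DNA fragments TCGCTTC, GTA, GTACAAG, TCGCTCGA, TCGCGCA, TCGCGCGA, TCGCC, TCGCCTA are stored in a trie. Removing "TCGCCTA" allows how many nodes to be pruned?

2

After clearing the end-marker at "TCGCCTA", prune upward until reaching a node still needed by another word.
The suffix "TA" (2 nodes) is used only by "TCGCCTA"; "TCGCC" is itself a stored word, so pruning stops there.
Nodes removed: 2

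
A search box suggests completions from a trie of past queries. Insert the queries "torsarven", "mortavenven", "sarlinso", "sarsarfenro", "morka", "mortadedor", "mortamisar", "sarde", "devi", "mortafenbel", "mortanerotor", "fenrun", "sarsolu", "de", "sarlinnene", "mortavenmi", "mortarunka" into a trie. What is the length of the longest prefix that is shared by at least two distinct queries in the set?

Look for the deepest trie node that still has at least two words in its subtree.
e.g. "mortavenmi" and "mortavenven" share the prefix "mortaven" of length 8; no pair shares a longer one.
Longest shared-prefix length: 8

8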